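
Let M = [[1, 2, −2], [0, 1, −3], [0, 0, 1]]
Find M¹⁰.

M = I + N where N = [[0, 2, −2], [0, 0, −3], [0, 0, 0]] is strictly upper-triangular, so N³ = 0.
(I + N)¹⁰ = I + 10·N + 45·N² = [[1, 20, −290], [0, 1, −30], [0, 0, 1]].

[[1, 20, −290], [0, 1, −30], [0, 0, 1]]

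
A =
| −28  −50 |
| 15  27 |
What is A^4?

[[406, 650], [−195, −309]]

tr A = −1 and det A = −6, so the characteristic polynomial is λ² − (−1)λ + (−6) with roots −3 and 2.
Eigenvectors give P = [[−2, 5], [1, −3]] with P⁻¹ = [[−3, −5], [−1, −2]], and A = P·diag(−3, 2)·P⁻¹.
Then A^4 = P·diag(81, 16)·P⁻¹ = [[−162, 80], [81, −48]] · [[−3, −5], [−1, −2]] = [[406, 650], [−195, −309]].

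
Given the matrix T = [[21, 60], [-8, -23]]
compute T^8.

tr T = -2 and det T = -3, so the characteristic polynomial is λ² − (-2)λ + (-3) with roots -3 and 1.
Eigenvectors give P = [[-5, -3], [2, 1]] with P⁻¹ = [[1, 3], [-2, -5]], and T = P·diag(-3, 1)·P⁻¹.
Then T^8 = P·diag(6561, 1)·P⁻¹ = [[-32805, -3], [13122, 1]] · [[1, 3], [-2, -5]] = [[-32799, -98400], [13120, 39361]].

[[-32799, -98400], [13120, 39361]]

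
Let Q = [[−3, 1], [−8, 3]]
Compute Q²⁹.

Q² = I (check: tr Q = 0 and det Q = −1), so Q²⁹ = Q since 29 is odd.

[[−3, 1], [−8, 3]]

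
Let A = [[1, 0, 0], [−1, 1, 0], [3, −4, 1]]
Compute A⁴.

[[1, 0, 0], [−4, 1, 0], [36, −16, 1]]

A = I + N where N = [[0, 0, 0], [−1, 0, 0], [3, −4, 0]] is strictly lower-triangular, so N³ = 0.
(I + N)⁴ = I + 4·N + 6·N² = [[1, 0, 0], [−4, 1, 0], [36, −16, 1]].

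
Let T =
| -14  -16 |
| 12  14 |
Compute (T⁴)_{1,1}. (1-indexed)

16

tr T = 0 and det T = -4, so the characteristic polynomial is λ² − (0)λ + (-4) with roots 2 and -2.
Eigenvectors give P = [[-1, 4], [1, -3]] with P⁻¹ = [[3, 4], [1, 1]], and T = P·diag(2, -2)·P⁻¹.
Then T⁴ = P·diag(16, 16)·P⁻¹ = [[-16, 64], [16, -48]] · [[3, 4], [1, 1]] = [[16, 0], [0, 16]].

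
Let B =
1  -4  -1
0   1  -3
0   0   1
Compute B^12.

[[1, -48, 780], [0, 1, -36], [0, 0, 1]]

B = I + N where N = [[0, -4, -1], [0, 0, -3], [0, 0, 0]] is strictly upper-triangular, so N^3 = 0.
(I + N)^12 = I + 12·N + 66·N^2 = [[1, -48, 780], [0, 1, -36], [0, 0, 1]].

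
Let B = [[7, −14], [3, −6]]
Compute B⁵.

[[7, −14], [3, −6]]

B² = B (a projection; rank 1, trace 1), so B⁵ = B.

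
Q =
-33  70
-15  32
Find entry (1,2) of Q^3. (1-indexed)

tr Q = -1 and det Q = -6, so the characteristic polynomial is λ² − (-1)λ + (-6) with roots -3 and 2.
Eigenvectors give P = [[7, -2], [3, -1]] with P⁻¹ = [[1, -2], [3, -7]], and Q = P·diag(-3, 2)·P⁻¹.
Then Q^3 = P·diag(-27, 8)·P⁻¹ = [[-189, -16], [-81, -8]] · [[1, -2], [3, -7]] = [[-237, 490], [-105, 218]].

490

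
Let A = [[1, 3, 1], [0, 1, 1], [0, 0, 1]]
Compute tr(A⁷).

A = I + N where N = [[0, 3, 1], [0, 0, 1], [0, 0, 0]] is strictly upper-triangular, so N³ = 0.
(I + N)⁷ = I + 7·N + 21·N² = [[1, 21, 70], [0, 1, 7], [0, 0, 1]].

3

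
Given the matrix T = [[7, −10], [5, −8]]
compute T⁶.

tr T = −1 and det T = −6, so the characteristic polynomial is λ² − (−1)λ + (−6) with roots 2 and −3.
Eigenvectors give P = [[−2, 1], [−1, 1]] with P⁻¹ = [[−1, 1], [−1, 2]], and T = P·diag(2, −3)·P⁻¹.
Then T⁶ = P·diag(64, 729)·P⁻¹ = [[−128, 729], [−64, 729]] · [[−1, 1], [−1, 2]] = [[−601, 1330], [−665, 1394]].

[[−601, 1330], [−665, 1394]]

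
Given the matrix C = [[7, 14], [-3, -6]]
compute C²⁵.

C² = C (a projection; rank 1, trace 1), so C²⁵ = C.

[[7, 14], [-3, -6]]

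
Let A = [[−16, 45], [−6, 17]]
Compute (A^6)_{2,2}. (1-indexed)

379

tr A = 1 and det A = −2, so the characteristic polynomial is λ² − (1)λ + (−2) with roots −1 and 2.
Eigenvectors give P = [[−3, −5], [−1, −2]] with P⁻¹ = [[−2, 5], [1, −3]], and A = P·diag(−1, 2)·P⁻¹.
Then A^6 = P·diag(1, 64)·P⁻¹ = [[−3, −320], [−1, −128]] · [[−2, 5], [1, −3]] = [[−314, 945], [−126, 379]].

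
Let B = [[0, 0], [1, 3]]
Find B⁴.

[[0, 0], [27, 81]]

B² = [[0, 0], [3, 9]]
B³ = [[0, 0], [9, 27]]
B⁴ = [[0, 0], [27, 81]]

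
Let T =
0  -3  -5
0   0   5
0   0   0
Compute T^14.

T is strictly triangular, hence nilpotent: T^3 = 0, so T^14 = 0.

[[0, 0, 0], [0, 0, 0], [0, 0, 0]]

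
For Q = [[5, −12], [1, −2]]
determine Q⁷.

tr Q = 3 and det Q = 2, so the characteristic polynomial is λ² − (3)λ + (2) with roots 2 and 1.
Eigenvectors give P = [[4, 3], [1, 1]] with P⁻¹ = [[1, −3], [−1, 4]], and Q = P·diag(2, 1)·P⁻¹.
Then Q⁷ = P·diag(128, 1)·P⁻¹ = [[512, 3], [128, 1]] · [[1, −3], [−1, 4]] = [[509, −1524], [127, −380]].

[[509, −1524], [127, −380]]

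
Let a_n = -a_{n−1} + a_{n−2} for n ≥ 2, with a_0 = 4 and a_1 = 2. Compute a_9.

-16

With companion matrix T = [[-1, 1], [1, 0]], [a_n, a_{n−1}]ᵀ = T·[a_{n−1}, a_{n−2}]ᵀ, so [a_9, a_8]ᵀ = T^8·[a_1, a_0]ᵀ.
T^8 = [[34, -21], [-21, 13]], giving [a_9, a_8]ᵀ = [[-16], [10]].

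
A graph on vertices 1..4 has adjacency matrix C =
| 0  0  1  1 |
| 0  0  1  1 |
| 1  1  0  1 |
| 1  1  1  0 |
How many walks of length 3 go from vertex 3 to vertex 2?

5

The number of length-3 walks from vertex 3 to vertex 2 is entry (3,2) of C^3, where C is the adjacency matrix.
C^2 = [[2, 2, 1, 1], [2, 2, 1, 1], [1, 1, 3, 2], [1, 1, 2, 3]]
C^3 = [[2, 2, 5, 5], [2, 2, 5, 5], [5, 5, 4, 5], [5, 5, 5, 4]]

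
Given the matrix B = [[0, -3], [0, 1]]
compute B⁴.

[[0, -3], [0, 1]]

B² = [[0, -3], [0, 1]]
B³ = [[0, -3], [0, 1]]
B⁴ = [[0, -3], [0, 1]]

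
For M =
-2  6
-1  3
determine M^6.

[[-2, 6], [-1, 3]]

M² = M (a projection; rank 1, trace 1), so M^6 = M.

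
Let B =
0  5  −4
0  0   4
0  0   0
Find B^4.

[[0, 0, 0], [0, 0, 0], [0, 0, 0]]

B is strictly triangular, hence nilpotent: B^3 = 0, so B^4 = 0.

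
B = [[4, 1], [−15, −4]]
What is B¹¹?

[[4, 1], [−15, −4]]

B² = I (check: tr B = 0 and det B = −1), so B¹¹ = B since 11 is odd.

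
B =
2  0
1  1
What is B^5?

tr B = 3 and det B = 2, so the characteristic polynomial is λ² − (3)λ + (2) with roots 1 and 2.
Eigenvectors give P = [[0, 1], [−1, 1]] with P⁻¹ = [[1, −1], [1, 0]], and B = P·diag(1, 2)·P⁻¹.
Then B^5 = P·diag(1, 32)·P⁻¹ = [[0, 32], [−1, 32]] · [[1, −1], [1, 0]] = [[32, 0], [31, 1]].

[[32, 0], [31, 1]]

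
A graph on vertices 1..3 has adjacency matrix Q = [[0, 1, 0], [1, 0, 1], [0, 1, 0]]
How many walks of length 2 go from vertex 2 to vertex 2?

The number of length-2 walks from vertex 2 to vertex 2 is entry (2,2) of Q², where Q is the adjacency matrix.
Q² = [[1, 0, 1], [0, 2, 0], [1, 0, 1]]

2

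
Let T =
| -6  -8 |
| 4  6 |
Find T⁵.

tr T = 0 and det T = -4, so the characteristic polynomial is λ² − (0)λ + (-4) with roots -2 and 2.
Eigenvectors give P = [[-2, -1], [1, 1]] with P⁻¹ = [[-1, -1], [1, 2]], and T = P·diag(-2, 2)·P⁻¹.
Then T⁵ = P·diag(-32, 32)·P⁻¹ = [[64, -32], [-32, 32]] · [[-1, -1], [1, 2]] = [[-96, -128], [64, 96]].

[[-96, -128], [64, 96]]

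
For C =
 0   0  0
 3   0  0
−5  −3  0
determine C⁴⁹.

[[0, 0, 0], [0, 0, 0], [0, 0, 0]]

C is strictly triangular, hence nilpotent: C³ = 0, so C⁴⁹ = 0.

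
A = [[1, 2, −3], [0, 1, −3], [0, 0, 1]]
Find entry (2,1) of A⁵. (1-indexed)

A = I + N where N = [[0, 2, −3], [0, 0, −3], [0, 0, 0]] is strictly upper-triangular, so N³ = 0.
(I + N)⁵ = I + 5·N + 10·N² = [[1, 10, −75], [0, 1, −15], [0, 0, 1]].

0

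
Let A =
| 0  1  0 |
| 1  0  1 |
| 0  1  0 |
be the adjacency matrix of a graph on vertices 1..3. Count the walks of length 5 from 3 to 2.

The number of length-5 walks from vertex 3 to vertex 2 is entry (3,2) of A⁵, where A is the adjacency matrix.
A² = [[1, 0, 1], [0, 2, 0], [1, 0, 1]]
A³ = [[0, 2, 0], [2, 0, 2], [0, 2, 0]]
A⁴ = [[2, 0, 2], [0, 4, 0], [2, 0, 2]]
A⁵ = [[0, 4, 0], [4, 0, 4], [0, 4, 0]]

4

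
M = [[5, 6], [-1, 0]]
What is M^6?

tr M = 5 and det M = 6, so the characteristic polynomial is λ² − (5)λ + (6) with roots 3 and 2.
Eigenvectors give P = [[3, 2], [-1, -1]] with P⁻¹ = [[1, 2], [-1, -3]], and M = P·diag(3, 2)·P⁻¹.
Then M^6 = P·diag(729, 64)·P⁻¹ = [[2187, 128], [-729, -64]] · [[1, 2], [-1, -3]] = [[2059, 3990], [-665, -1266]].

[[2059, 3990], [-665, -1266]]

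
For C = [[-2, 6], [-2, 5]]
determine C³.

tr C = 3 and det C = 2, so the characteristic polynomial is λ² − (3)λ + (2) with roots 1 and 2.
Eigenvectors give P = [[2, -3], [1, -2]] with P⁻¹ = [[2, -3], [1, -2]], and C = P·diag(1, 2)·P⁻¹.
Then C³ = P·diag(1, 8)·P⁻¹ = [[2, -24], [1, -16]] · [[2, -3], [1, -2]] = [[-20, 42], [-14, 29]].

[[-20, 42], [-14, 29]]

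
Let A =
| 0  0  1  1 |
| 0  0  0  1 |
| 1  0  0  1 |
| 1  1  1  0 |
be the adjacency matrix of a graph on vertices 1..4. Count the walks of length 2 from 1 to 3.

1

The number of length-2 walks from vertex 1 to vertex 3 is entry (1,3) of A², where A is the adjacency matrix.
A² = [[2, 1, 1, 1], [1, 1, 1, 0], [1, 1, 2, 1], [1, 0, 1, 3]]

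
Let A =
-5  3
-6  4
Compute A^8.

tr A = -1 and det A = -2, so the characteristic polynomial is λ² − (-1)λ + (-2) with roots -2 and 1.
Eigenvectors give P = [[1, -1], [1, -2]] with P⁻¹ = [[2, -1], [1, -1]], and A = P·diag(-2, 1)·P⁻¹.
Then A^8 = P·diag(256, 1)·P⁻¹ = [[256, -1], [256, -2]] · [[2, -1], [1, -1]] = [[511, -255], [510, -254]].

[[511, -255], [510, -254]]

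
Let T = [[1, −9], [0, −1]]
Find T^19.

[[1, −9], [0, −1]]

T² = I (check: tr T = 0 and det T = −1), so T^19 = T since 19 is odd.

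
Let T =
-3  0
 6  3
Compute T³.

tr T = 0 and det T = -9, so the characteristic polynomial is λ² − (0)λ + (-9) with roots 3 and -3.
Eigenvectors give P = [[0, -1], [1, 1]] with P⁻¹ = [[1, 1], [-1, 0]], and T = P·diag(3, -3)·P⁻¹.
Then T³ = P·diag(27, -27)·P⁻¹ = [[0, 27], [27, -27]] · [[1, 1], [-1, 0]] = [[-27, 0], [54, 27]].

[[-27, 0], [54, 27]]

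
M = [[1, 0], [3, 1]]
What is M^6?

M = I + N where N = [[0, 0], [3, 0]] is strictly lower-triangular, so N^2 = 0.
(I + N)^6 = I + 6·N = [[1, 0], [18, 1]].

[[1, 0], [18, 1]]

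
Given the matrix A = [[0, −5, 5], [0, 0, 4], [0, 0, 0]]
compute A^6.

A is strictly triangular, hence nilpotent: A^3 = 0, so A^6 = 0.

[[0, 0, 0], [0, 0, 0], [0, 0, 0]]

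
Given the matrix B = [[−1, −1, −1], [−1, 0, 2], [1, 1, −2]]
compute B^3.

B^2 = [[1, 0, 1], [3, 3, −3], [−4, −3, 5]]
B^3 = [[0, 0, −3], [−9, −6, 9], [12, 9, −12]]

[[0, 0, −3], [−9, −6, 9], [12, 9, −12]]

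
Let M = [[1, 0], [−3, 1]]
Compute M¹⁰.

[[1, 0], [−30, 1]]

M = I + N where N = [[0, 0], [−3, 0]] is strictly lower-triangular, so N² = 0.
(I + N)¹⁰ = I + 10·N = [[1, 0], [−30, 1]].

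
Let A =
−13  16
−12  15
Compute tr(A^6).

730

tr A = 2 and det A = −3, so the characteristic polynomial is λ² − (2)λ + (−3) with roots −1 and 3.
Eigenvectors give P = [[−4, 1], [−3, 1]] with P⁻¹ = [[−1, 1], [−3, 4]], and A = P·diag(−1, 3)·P⁻¹.
Then A^6 = P·diag(1, 729)·P⁻¹ = [[−4, 729], [−3, 729]] · [[−1, 1], [−3, 4]] = [[−2183, 2912], [−2184, 2913]].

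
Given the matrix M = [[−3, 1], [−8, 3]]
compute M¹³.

M² = I (check: tr M = 0 and det M = −1), so M¹³ = M since 13 is odd.

[[−3, 1], [−8, 3]]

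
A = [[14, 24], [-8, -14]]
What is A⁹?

[[3584, 6144], [-2048, -3584]]

tr A = 0 and det A = -4, so the characteristic polynomial is λ² − (0)λ + (-4) with roots -2 and 2.
Eigenvectors give P = [[-3, -2], [2, 1]] with P⁻¹ = [[1, 2], [-2, -3]], and A = P·diag(-2, 2)·P⁻¹.
Then A⁹ = P·diag(-512, 512)·P⁻¹ = [[1536, -1024], [-1024, 512]] · [[1, 2], [-2, -3]] = [[3584, 6144], [-2048, -3584]].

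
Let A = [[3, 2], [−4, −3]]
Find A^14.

[[1, 0], [0, 1]]

A² = I (check: tr A = 0 and det A = −1), so A^14 = I since 14 is even.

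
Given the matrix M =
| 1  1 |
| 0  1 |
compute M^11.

M = I + N where N = [[0, 1], [0, 0]] is strictly upper-triangular, so N^2 = 0.
(I + N)^11 = I + 11·N = [[1, 11], [0, 1]].

[[1, 11], [0, 1]]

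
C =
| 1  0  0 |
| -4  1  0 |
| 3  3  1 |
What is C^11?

[[1, 0, 0], [-44, 1, 0], [-627, 33, 1]]

C = I + N where N = [[0, 0, 0], [-4, 0, 0], [3, 3, 0]] is strictly lower-triangular, so N^3 = 0.
(I + N)^11 = I + 11·N + 55·N^2 = [[1, 0, 0], [-44, 1, 0], [-627, 33, 1]].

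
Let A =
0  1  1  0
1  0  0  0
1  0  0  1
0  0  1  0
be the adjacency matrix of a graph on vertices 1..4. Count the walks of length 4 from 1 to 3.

0

The number of length-4 walks from vertex 1 to vertex 3 is entry (1,3) of A⁴, where A is the adjacency matrix.
A² = [[2, 0, 0, 1], [0, 1, 1, 0], [0, 1, 2, 0], [1, 0, 0, 1]]
A³ = [[0, 2, 3, 0], [2, 0, 0, 1], [3, 0, 0, 2], [0, 1, 2, 0]]
A⁴ = [[5, 0, 0, 3], [0, 2, 3, 0], [0, 3, 5, 0], [3, 0, 0, 2]]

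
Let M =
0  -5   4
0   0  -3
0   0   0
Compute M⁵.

M is strictly triangular, hence nilpotent: M³ = 0, so M⁵ = 0.

[[0, 0, 0], [0, 0, 0], [0, 0, 0]]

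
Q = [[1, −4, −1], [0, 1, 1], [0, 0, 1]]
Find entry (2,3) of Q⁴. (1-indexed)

4

Q = I + N where N = [[0, −4, −1], [0, 0, 1], [0, 0, 0]] is strictly upper-triangular, so N³ = 0.
(I + N)⁴ = I + 4·N + 6·N² = [[1, −16, −28], [0, 1, 4], [0, 0, 1]].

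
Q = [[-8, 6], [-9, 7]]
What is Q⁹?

[[-1538, 1026], [-1539, 1027]]

tr Q = -1 and det Q = -2, so the characteristic polynomial is λ² − (-1)λ + (-2) with roots 1 and -2.
Eigenvectors give P = [[-2, -1], [-3, -1]] with P⁻¹ = [[1, -1], [-3, 2]], and Q = P·diag(1, -2)·P⁻¹.
Then Q⁹ = P·diag(1, -512)·P⁻¹ = [[-2, 512], [-3, 512]] · [[1, -1], [-3, 2]] = [[-1538, 1026], [-1539, 1027]].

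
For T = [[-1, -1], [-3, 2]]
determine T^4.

T^2 = [[4, -1], [-3, 7]]
T^3 = [[-1, -6], [-18, 17]]
T^4 = [[19, -11], [-33, 52]]

[[19, -11], [-33, 52]]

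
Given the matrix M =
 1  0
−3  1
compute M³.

[[1, 0], [−9, 1]]

M = I + N where N = [[0, 0], [−3, 0]] is strictly lower-triangular, so N² = 0.
(I + N)³ = I + 3·N = [[1, 0], [−9, 1]].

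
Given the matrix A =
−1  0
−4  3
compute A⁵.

[[−1, 0], [−244, 243]]

tr A = 2 and det A = −3, so the characteristic polynomial is λ² − (2)λ + (−3) with roots 3 and −1.
Eigenvectors give P = [[0, 1], [−1, 1]] with P⁻¹ = [[1, −1], [1, 0]], and A = P·diag(3, −1)·P⁻¹.
Then A⁵ = P·diag(243, −1)·P⁻¹ = [[0, −1], [−243, −1]] · [[1, −1], [1, 0]] = [[−1, 0], [−244, 243]].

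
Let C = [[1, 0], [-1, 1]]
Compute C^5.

C = I + N where N = [[0, 0], [-1, 0]] is strictly lower-triangular, so N^2 = 0.
(I + N)^5 = I + 5·N = [[1, 0], [-5, 1]].

[[1, 0], [-5, 1]]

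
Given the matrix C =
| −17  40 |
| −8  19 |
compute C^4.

tr C = 2 and det C = −3, so the characteristic polynomial is λ² − (2)λ + (−3) with roots 3 and −1.
Eigenvectors give P = [[2, 5], [1, 2]] with P⁻¹ = [[−2, 5], [1, −2]], and C = P·diag(3, −1)·P⁻¹.
Then C^4 = P·diag(81, 1)·P⁻¹ = [[162, 5], [81, 2]] · [[−2, 5], [1, −2]] = [[−319, 800], [−160, 401]].

[[−319, 800], [−160, 401]]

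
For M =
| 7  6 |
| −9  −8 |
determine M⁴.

tr M = −1 and det M = −2, so the characteristic polynomial is λ² − (−1)λ + (−2) with roots 1 and −2.
Eigenvectors give P = [[−1, −2], [1, 3]] with P⁻¹ = [[−3, −2], [1, 1]], and M = P·diag(1, −2)·P⁻¹.
Then M⁴ = P·diag(1, 16)·P⁻¹ = [[−1, −32], [1, 48]] · [[−3, −2], [1, 1]] = [[−29, −30], [45, 46]].

[[−29, −30], [45, 46]]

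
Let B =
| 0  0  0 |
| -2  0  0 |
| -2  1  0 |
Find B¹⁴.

[[0, 0, 0], [0, 0, 0], [0, 0, 0]]

B is strictly triangular, hence nilpotent: B³ = 0, so B¹⁴ = 0.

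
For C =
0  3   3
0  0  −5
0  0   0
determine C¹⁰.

[[0, 0, 0], [0, 0, 0], [0, 0, 0]]

C is strictly triangular, hence nilpotent: C³ = 0, so C¹⁰ = 0.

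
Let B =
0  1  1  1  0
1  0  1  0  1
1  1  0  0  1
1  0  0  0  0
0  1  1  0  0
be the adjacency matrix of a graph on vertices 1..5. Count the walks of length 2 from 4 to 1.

0

The number of length-2 walks from vertex 4 to vertex 1 is entry (4,1) of B², where B is the adjacency matrix.
B² = [[3, 1, 1, 0, 2], [1, 3, 2, 1, 1], [1, 2, 3, 1, 1], [0, 1, 1, 1, 0], [2, 1, 1, 0, 2]]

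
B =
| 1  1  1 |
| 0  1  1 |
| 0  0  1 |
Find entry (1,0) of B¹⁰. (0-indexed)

0

B = I + N where N = [[0, 1, 1], [0, 0, 1], [0, 0, 0]] is strictly upper-triangular, so N³ = 0.
(I + N)¹⁰ = I + 10·N + 45·N² = [[1, 10, 55], [0, 1, 10], [0, 0, 1]].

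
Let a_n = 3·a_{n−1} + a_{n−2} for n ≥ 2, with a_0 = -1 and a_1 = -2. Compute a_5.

-251

With companion matrix T = [[3, 1], [1, 0]], [a_n, a_{n−1}]ᵀ = T·[a_{n−1}, a_{n−2}]ᵀ, so [a_5, a_4]ᵀ = T⁴·[a_1, a_0]ᵀ.
T⁴ = [[109, 33], [33, 10]], giving [a_5, a_4]ᵀ = [[-251], [-76]].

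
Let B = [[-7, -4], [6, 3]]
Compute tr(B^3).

-28

tr B = -4 and det B = 3, so the characteristic polynomial is λ² − (-4)λ + (3) with roots -3 and -1.
Eigenvectors give P = [[-1, -2], [1, 3]] with P⁻¹ = [[-3, -2], [1, 1]], and B = P·diag(-3, -1)·P⁻¹.
Then B^3 = P·diag(-27, -1)·P⁻¹ = [[27, 2], [-27, -3]] · [[-3, -2], [1, 1]] = [[-79, -52], [78, 51]].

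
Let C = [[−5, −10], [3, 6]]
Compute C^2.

C² = C (a projection; rank 1, trace 1), so C^2 = C.

[[−5, −10], [3, 6]]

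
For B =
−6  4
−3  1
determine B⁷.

[[−8364, 8236], [−6177, 6049]]

tr B = −5 and det B = 6, so the characteristic polynomial is λ² − (−5)λ + (6) with roots −2 and −3.
Eigenvectors give P = [[1, 4], [1, 3]] with P⁻¹ = [[−3, 4], [1, −1]], and B = P·diag(−2, −3)·P⁻¹.
Then B⁷ = P·diag(−128, −2187)·P⁻¹ = [[−128, −8748], [−128, −6561]] · [[−3, 4], [1, −1]] = [[−8364, 8236], [−6177, 6049]].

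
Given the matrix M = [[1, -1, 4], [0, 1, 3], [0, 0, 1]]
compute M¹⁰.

M = I + N where N = [[0, -1, 4], [0, 0, 3], [0, 0, 0]] is strictly upper-triangular, so N³ = 0.
(I + N)¹⁰ = I + 10·N + 45·N² = [[1, -10, -95], [0, 1, 30], [0, 0, 1]].

[[1, -10, -95], [0, 1, 30], [0, 0, 1]]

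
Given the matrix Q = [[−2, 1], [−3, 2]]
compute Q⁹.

[[−2, 1], [−3, 2]]

Q² = I (check: tr Q = 0 and det Q = −1), so Q⁹ = Q since 9 is odd.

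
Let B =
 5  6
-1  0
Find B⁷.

[[6305, 12354], [-2059, -3990]]

tr B = 5 and det B = 6, so the characteristic polynomial is λ² − (5)λ + (6) with roots 3 and 2.
Eigenvectors give P = [[-3, -2], [1, 1]] with P⁻¹ = [[-1, -2], [1, 3]], and B = P·diag(3, 2)·P⁻¹.
Then B⁷ = P·diag(2187, 128)·P⁻¹ = [[-6561, -256], [2187, 128]] · [[-1, -2], [1, 3]] = [[6305, 12354], [-2059, -3990]].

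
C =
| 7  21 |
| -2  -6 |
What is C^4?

C² = C (a projection; rank 1, trace 1), so C^4 = C.

[[7, 21], [-2, -6]]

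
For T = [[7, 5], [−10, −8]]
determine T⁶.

tr T = −1 and det T = −6, so the characteristic polynomial is λ² − (−1)λ + (−6) with roots 2 and −3.
Eigenvectors give P = [[−1, −1], [1, 2]] with P⁻¹ = [[−2, −1], [1, 1]], and T = P·diag(2, −3)·P⁻¹.
Then T⁶ = P·diag(64, 729)·P⁻¹ = [[−64, −729], [64, 1458]] · [[−2, −1], [1, 1]] = [[−601, −665], [1330, 1394]].

[[−601, −665], [1330, 1394]]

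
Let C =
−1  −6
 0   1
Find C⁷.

[[−1, −6], [0, 1]]

C² = I (check: tr C = 0 and det C = −1), so C⁷ = C since 7 is odd.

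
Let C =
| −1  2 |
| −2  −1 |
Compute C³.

C² = [[−3, −4], [4, −3]]
C³ = [[11, −2], [2, 11]]

[[11, −2], [2, 11]]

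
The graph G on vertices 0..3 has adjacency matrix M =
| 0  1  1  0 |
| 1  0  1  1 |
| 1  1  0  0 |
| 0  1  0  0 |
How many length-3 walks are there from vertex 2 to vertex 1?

The number of length-3 walks from vertex 2 to vertex 1 is entry (2,1) of M³, where M is the adjacency matrix.
M² = [[2, 1, 1, 1], [1, 3, 1, 0], [1, 1, 2, 1], [1, 0, 1, 1]]
M³ = [[2, 4, 3, 1], [4, 2, 4, 3], [3, 4, 2, 1], [1, 3, 1, 0]]

4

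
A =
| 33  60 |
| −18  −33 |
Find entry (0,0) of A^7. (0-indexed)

tr A = 0 and det A = −9, so the characteristic polynomial is λ² − (0)λ + (−9) with roots −3 and 3.
Eigenvectors give P = [[5, −2], [−3, 1]] with P⁻¹ = [[−1, −2], [−3, −5]], and A = P·diag(−3, 3)·P⁻¹.
Then A^7 = P·diag(−2187, 2187)·P⁻¹ = [[−10935, −4374], [6561, 2187]] · [[−1, −2], [−3, −5]] = [[24057, 43740], [−13122, −24057]].

24057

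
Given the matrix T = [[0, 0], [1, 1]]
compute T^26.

T² = T (a projection; rank 1, trace 1), so T^26 = T.

[[0, 0], [1, 1]]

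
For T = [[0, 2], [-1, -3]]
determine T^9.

[[510, 1022], [-511, -1023]]

tr T = -3 and det T = 2, so the characteristic polynomial is λ² − (-3)λ + (2) with roots -1 and -2.
Eigenvectors give P = [[2, 1], [-1, -1]] with P⁻¹ = [[1, 1], [-1, -2]], and T = P·diag(-1, -2)·P⁻¹.
Then T^9 = P·diag(-1, -512)·P⁻¹ = [[-2, -512], [1, 512]] · [[1, 1], [-1, -2]] = [[510, 1022], [-511, -1023]].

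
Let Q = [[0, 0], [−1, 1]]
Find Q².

[[0, 0], [−1, 1]]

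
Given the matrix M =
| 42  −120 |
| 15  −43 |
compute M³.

tr M = −1 and det M = −6, so the characteristic polynomial is λ² − (−1)λ + (−6) with roots −3 and 2.
Eigenvectors give P = [[−8, 3], [−3, 1]] with P⁻¹ = [[1, −3], [3, −8]], and M = P·diag(−3, 2)·P⁻¹.
Then M³ = P·diag(−27, 8)·P⁻¹ = [[216, 24], [81, 8]] · [[1, −3], [3, −8]] = [[288, −840], [105, −307]].

[[288, −840], [105, −307]]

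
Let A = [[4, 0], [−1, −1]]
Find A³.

[[64, 0], [−13, −1]]

A² = [[16, 0], [−3, 1]]
A³ = [[64, 0], [−13, −1]]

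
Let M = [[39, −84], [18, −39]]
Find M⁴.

[[81, 0], [0, 81]]

tr M = 0 and det M = −9, so the characteristic polynomial is λ² − (0)λ + (−9) with roots 3 and −3.
Eigenvectors give P = [[7, −2], [3, −1]] with P⁻¹ = [[1, −2], [3, −7]], and M = P·diag(3, −3)·P⁻¹.
Then M⁴ = P·diag(81, 81)·P⁻¹ = [[567, −162], [243, −81]] · [[1, −2], [3, −7]] = [[81, 0], [0, 81]].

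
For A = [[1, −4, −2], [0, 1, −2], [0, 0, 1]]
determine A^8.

A = I + N where N = [[0, −4, −2], [0, 0, −2], [0, 0, 0]] is strictly upper-triangular, so N^3 = 0.
(I + N)^8 = I + 8·N + 28·N^2 = [[1, −32, 208], [0, 1, −16], [0, 0, 1]].

[[1, −32, 208], [0, 1, −16], [0, 0, 1]]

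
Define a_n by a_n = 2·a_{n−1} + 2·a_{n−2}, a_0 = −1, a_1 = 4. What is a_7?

With companion matrix Q = [[2, 2], [1, 0]], [a_n, a_{n−1}]ᵀ = Q·[a_{n−1}, a_{n−2}]ᵀ, so [a_7, a_6]ᵀ = Q⁶·[a_1, a_0]ᵀ.
Q⁶ = [[328, 240], [120, 88]], giving [a_7, a_6]ᵀ = [[1072], [392]].

1072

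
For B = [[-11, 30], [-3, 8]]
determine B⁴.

[[151, -450], [45, -134]]

tr B = -3 and det B = 2, so the characteristic polynomial is λ² − (-3)λ + (2) with roots -1 and -2.
Eigenvectors give P = [[3, 10], [1, 3]] with P⁻¹ = [[-3, 10], [1, -3]], and B = P·diag(-1, -2)·P⁻¹.
Then B⁴ = P·diag(1, 16)·P⁻¹ = [[3, 160], [1, 48]] · [[-3, 10], [1, -3]] = [[151, -450], [45, -134]].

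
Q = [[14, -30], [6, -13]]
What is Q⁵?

[[164, -330], [66, -133]]

tr Q = 1 and det Q = -2, so the characteristic polynomial is λ² − (1)λ + (-2) with roots 2 and -1.
Eigenvectors give P = [[5, 2], [2, 1]] with P⁻¹ = [[1, -2], [-2, 5]], and Q = P·diag(2, -1)·P⁻¹.
Then Q⁵ = P·diag(32, -1)·P⁻¹ = [[160, -2], [64, -1]] · [[1, -2], [-2, 5]] = [[164, -330], [66, -133]].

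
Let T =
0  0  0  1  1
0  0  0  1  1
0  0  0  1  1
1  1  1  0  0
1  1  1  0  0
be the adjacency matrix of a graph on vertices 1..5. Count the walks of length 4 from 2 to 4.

0

The number of length-4 walks from vertex 2 to vertex 4 is entry (2,4) of T⁴, where T is the adjacency matrix.
T² = [[2, 2, 2, 0, 0], [2, 2, 2, 0, 0], [2, 2, 2, 0, 0], [0, 0, 0, 3, 3], [0, 0, 0, 3, 3]]
T³ = [[0, 0, 0, 6, 6], [0, 0, 0, 6, 6], [0, 0, 0, 6, 6], [6, 6, 6, 0, 0], [6, 6, 6, 0, 0]]
T⁴ = [[12, 12, 12, 0, 0], [12, 12, 12, 0, 0], [12, 12, 12, 0, 0], [0, 0, 0, 18, 18], [0, 0, 0, 18, 18]]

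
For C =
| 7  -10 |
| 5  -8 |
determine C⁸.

tr C = -1 and det C = -6, so the characteristic polynomial is λ² − (-1)λ + (-6) with roots -3 and 2.
Eigenvectors give P = [[-1, 2], [-1, 1]] with P⁻¹ = [[1, -2], [1, -1]], and C = P·diag(-3, 2)·P⁻¹.
Then C⁸ = P·diag(6561, 256)·P⁻¹ = [[-6561, 512], [-6561, 256]] · [[1, -2], [1, -1]] = [[-6049, 12610], [-6305, 12866]].

[[-6049, 12610], [-6305, 12866]]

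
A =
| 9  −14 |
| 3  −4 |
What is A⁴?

tr A = 5 and det A = 6, so the characteristic polynomial is λ² − (5)λ + (6) with roots 2 and 3.
Eigenvectors give P = [[2, 7], [1, 3]] with P⁻¹ = [[−3, 7], [1, −2]], and A = P·diag(2, 3)·P⁻¹.
Then A⁴ = P·diag(16, 81)·P⁻¹ = [[32, 567], [16, 243]] · [[−3, 7], [1, −2]] = [[471, −910], [195, −374]].

[[471, −910], [195, −374]]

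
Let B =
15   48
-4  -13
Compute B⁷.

tr B = 2 and det B = -3, so the characteristic polynomial is λ² − (2)λ + (-3) with roots 3 and -1.
Eigenvectors give P = [[-4, -3], [1, 1]] with P⁻¹ = [[-1, -3], [1, 4]], and B = P·diag(3, -1)·P⁻¹.
Then B⁷ = P·diag(2187, -1)·P⁻¹ = [[-8748, 3], [2187, -1]] · [[-1, -3], [1, 4]] = [[8751, 26256], [-2188, -6565]].

[[8751, 26256], [-2188, -6565]]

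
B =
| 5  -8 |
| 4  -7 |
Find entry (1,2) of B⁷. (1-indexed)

tr B = -2 and det B = -3, so the characteristic polynomial is λ² − (-2)λ + (-3) with roots 1 and -3.
Eigenvectors give P = [[2, -1], [1, -1]] with P⁻¹ = [[1, -1], [1, -2]], and B = P·diag(1, -3)·P⁻¹.
Then B⁷ = P·diag(1, -2187)·P⁻¹ = [[2, 2187], [1, 2187]] · [[1, -1], [1, -2]] = [[2189, -4376], [2188, -4375]].

-4376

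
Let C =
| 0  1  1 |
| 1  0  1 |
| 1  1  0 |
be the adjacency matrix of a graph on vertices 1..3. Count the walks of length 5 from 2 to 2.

The number of length-5 walks from vertex 2 to vertex 2 is entry (2,2) of C^5, where C is the adjacency matrix.
C^2 = [[2, 1, 1], [1, 2, 1], [1, 1, 2]]
C^3 = [[2, 3, 3], [3, 2, 3], [3, 3, 2]]
C^4 = [[6, 5, 5], [5, 6, 5], [5, 5, 6]]
C^5 = [[10, 11, 11], [11, 10, 11], [11, 11, 10]]

10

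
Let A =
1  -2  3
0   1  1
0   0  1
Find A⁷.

A = I + N where N = [[0, -2, 3], [0, 0, 1], [0, 0, 0]] is strictly upper-triangular, so N³ = 0.
(I + N)⁷ = I + 7·N + 21·N² = [[1, -14, -21], [0, 1, 7], [0, 0, 1]].

[[1, -14, -21], [0, 1, 7], [0, 0, 1]]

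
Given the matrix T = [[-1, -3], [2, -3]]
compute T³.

[[29, -21], [14, 15]]

T² = [[-5, 12], [-8, 3]]
T³ = [[29, -21], [14, 15]]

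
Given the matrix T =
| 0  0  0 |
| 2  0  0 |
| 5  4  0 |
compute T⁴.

[[0, 0, 0], [0, 0, 0], [0, 0, 0]]

T is strictly triangular, hence nilpotent: T³ = 0, so T⁴ = 0.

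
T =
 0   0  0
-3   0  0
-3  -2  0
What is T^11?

T is strictly triangular, hence nilpotent: T^3 = 0, so T^11 = 0.

[[0, 0, 0], [0, 0, 0], [0, 0, 0]]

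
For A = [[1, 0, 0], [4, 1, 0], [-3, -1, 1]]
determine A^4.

[[1, 0, 0], [16, 1, 0], [-36, -4, 1]]

A = I + N where N = [[0, 0, 0], [4, 0, 0], [-3, -1, 0]] is strictly lower-triangular, so N^3 = 0.
(I + N)^4 = I + 4·N + 6·N^2 = [[1, 0, 0], [16, 1, 0], [-36, -4, 1]].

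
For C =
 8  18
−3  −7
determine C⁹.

tr C = 1 and det C = −2, so the characteristic polynomial is λ² − (1)λ + (−2) with roots 2 and −1.
Eigenvectors give P = [[−3, −2], [1, 1]] with P⁻¹ = [[−1, −2], [1, 3]], and C = P·diag(2, −1)·P⁻¹.
Then C⁹ = P·diag(512, −1)·P⁻¹ = [[−1536, 2], [512, −1]] · [[−1, −2], [1, 3]] = [[1538, 3078], [−513, −1027]].

[[1538, 3078], [−513, −1027]]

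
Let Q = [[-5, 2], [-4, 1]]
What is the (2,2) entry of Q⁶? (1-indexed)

-727

tr Q = -4 and det Q = 3, so the characteristic polynomial is λ² − (-4)λ + (3) with roots -1 and -3.
Eigenvectors give P = [[-1, 1], [-2, 1]] with P⁻¹ = [[1, -1], [2, -1]], and Q = P·diag(-1, -3)·P⁻¹.
Then Q⁶ = P·diag(1, 729)·P⁻¹ = [[-1, 729], [-2, 729]] · [[1, -1], [2, -1]] = [[1457, -728], [1456, -727]].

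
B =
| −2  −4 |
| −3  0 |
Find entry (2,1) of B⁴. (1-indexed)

168

B² = [[16, 8], [6, 12]]
B³ = [[−56, −64], [−48, −24]]
B⁴ = [[304, 224], [168, 192]]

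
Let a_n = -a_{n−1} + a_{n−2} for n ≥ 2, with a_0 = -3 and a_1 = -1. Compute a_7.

11

With companion matrix A = [[-1, 1], [1, 0]], [a_n, a_{n−1}]ᵀ = A·[a_{n−1}, a_{n−2}]ᵀ, so [a_7, a_6]ᵀ = A⁶·[a_1, a_0]ᵀ.
A⁶ = [[13, -8], [-8, 5]], giving [a_7, a_6]ᵀ = [[11], [-7]].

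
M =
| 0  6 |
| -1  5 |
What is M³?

tr M = 5 and det M = 6, so the characteristic polynomial is λ² − (5)λ + (6) with roots 2 and 3.
Eigenvectors give P = [[-3, 2], [-1, 1]] with P⁻¹ = [[-1, 2], [-1, 3]], and M = P·diag(2, 3)·P⁻¹.
Then M³ = P·diag(8, 27)·P⁻¹ = [[-24, 54], [-8, 27]] · [[-1, 2], [-1, 3]] = [[-30, 114], [-19, 65]].

[[-30, 114], [-19, 65]]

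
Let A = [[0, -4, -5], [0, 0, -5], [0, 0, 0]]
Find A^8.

[[0, 0, 0], [0, 0, 0], [0, 0, 0]]

A is strictly triangular, hence nilpotent: A^3 = 0, so A^8 = 0.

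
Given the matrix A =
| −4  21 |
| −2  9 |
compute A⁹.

[[−114514, 402591], [−38342, 134709]]

tr A = 5 and det A = 6, so the characteristic polynomial is λ² − (5)λ + (6) with roots 3 and 2.
Eigenvectors give P = [[−3, 7], [−1, 2]] with P⁻¹ = [[2, −7], [1, −3]], and A = P·diag(3, 2)·P⁻¹.
Then A⁹ = P·diag(19683, 512)·P⁻¹ = [[−59049, 3584], [−19683, 1024]] · [[2, −7], [1, −3]] = [[−114514, 402591], [−38342, 134709]].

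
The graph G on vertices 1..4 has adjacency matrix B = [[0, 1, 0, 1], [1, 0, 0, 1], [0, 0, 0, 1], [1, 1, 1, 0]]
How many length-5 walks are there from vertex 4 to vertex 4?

The number of length-5 walks from vertex 4 to vertex 4 is entry (4,4) of B⁵, where B is the adjacency matrix.
B² = [[2, 1, 1, 1], [1, 2, 1, 1], [1, 1, 1, 0], [1, 1, 0, 3]]
B³ = [[2, 3, 1, 4], [3, 2, 1, 4], [1, 1, 0, 3], [4, 4, 3, 2]]
B⁴ = [[7, 6, 4, 6], [6, 7, 4, 6], [4, 4, 3, 2], [6, 6, 2, 11]]
B⁵ = [[12, 13, 6, 17], [13, 12, 6, 17], [6, 6, 2, 11], [17, 17, 11, 14]]

14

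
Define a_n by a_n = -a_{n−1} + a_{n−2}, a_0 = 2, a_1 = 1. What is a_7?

-3

With companion matrix A = [[-1, 1], [1, 0]], [a_n, a_{n−1}]ᵀ = A·[a_{n−1}, a_{n−2}]ᵀ, so [a_7, a_6]ᵀ = A⁶·[a_1, a_0]ᵀ.
A⁶ = [[13, -8], [-8, 5]], giving [a_7, a_6]ᵀ = [[-3], [2]].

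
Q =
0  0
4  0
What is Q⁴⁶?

Q is strictly triangular, hence nilpotent: Q² = 0, so Q⁴⁶ = 0.

[[0, 0], [0, 0]]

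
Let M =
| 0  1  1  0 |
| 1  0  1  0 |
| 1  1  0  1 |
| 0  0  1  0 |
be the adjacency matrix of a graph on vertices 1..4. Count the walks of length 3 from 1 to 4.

The number of length-3 walks from vertex 1 to vertex 4 is entry (1,4) of M³, where M is the adjacency matrix.
M² = [[2, 1, 1, 1], [1, 2, 1, 1], [1, 1, 3, 0], [1, 1, 0, 1]]
M³ = [[2, 3, 4, 1], [3, 2, 4, 1], [4, 4, 2, 3], [1, 1, 3, 0]]

1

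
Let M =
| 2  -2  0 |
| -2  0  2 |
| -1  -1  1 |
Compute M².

[[8, -4, -4], [-6, 2, 2], [-1, 1, -1]]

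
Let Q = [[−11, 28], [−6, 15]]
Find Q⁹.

[[−118091, 275548], [−59046, 137775]]

tr Q = 4 and det Q = 3, so the characteristic polynomial is λ² − (4)λ + (3) with roots 3 and 1.
Eigenvectors give P = [[2, 7], [1, 3]] with P⁻¹ = [[−3, 7], [1, −2]], and Q = P·diag(3, 1)·P⁻¹.
Then Q⁹ = P·diag(19683, 1)·P⁻¹ = [[39366, 7], [19683, 3]] · [[−3, 7], [1, −2]] = [[−118091, 275548], [−59046, 137775]].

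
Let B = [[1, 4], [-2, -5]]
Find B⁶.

[[-727, -1456], [728, 1457]]

tr B = -4 and det B = 3, so the characteristic polynomial is λ² − (-4)λ + (3) with roots -3 and -1.
Eigenvectors give P = [[1, -2], [-1, 1]] with P⁻¹ = [[-1, -2], [-1, -1]], and B = P·diag(-3, -1)·P⁻¹.
Then B⁶ = P·diag(729, 1)·P⁻¹ = [[729, -2], [-729, 1]] · [[-1, -2], [-1, -1]] = [[-727, -1456], [728, 1457]].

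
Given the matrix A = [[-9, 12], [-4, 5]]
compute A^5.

tr A = -4 and det A = 3, so the characteristic polynomial is λ² − (-4)λ + (3) with roots -3 and -1.
Eigenvectors give P = [[2, -3], [1, -2]] with P⁻¹ = [[2, -3], [1, -2]], and A = P·diag(-3, -1)·P⁻¹.
Then A^5 = P·diag(-243, -1)·P⁻¹ = [[-486, 3], [-243, 2]] · [[2, -3], [1, -2]] = [[-969, 1452], [-484, 725]].

[[-969, 1452], [-484, 725]]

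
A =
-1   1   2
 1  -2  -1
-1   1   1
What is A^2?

[[0, -1, -1], [-2, 4, 3], [1, -2, -2]]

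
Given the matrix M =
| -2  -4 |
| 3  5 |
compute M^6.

[[-188, -252], [189, 253]]

tr M = 3 and det M = 2, so the characteristic polynomial is λ² − (3)λ + (2) with roots 1 and 2.
Eigenvectors give P = [[-4, 1], [3, -1]] with P⁻¹ = [[-1, -1], [-3, -4]], and M = P·diag(1, 2)·P⁻¹.
Then M^6 = P·diag(1, 64)·P⁻¹ = [[-4, 64], [3, -64]] · [[-1, -1], [-3, -4]] = [[-188, -252], [189, 253]].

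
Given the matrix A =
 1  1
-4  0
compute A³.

[[-7, -3], [12, -4]]

A² = [[-3, 1], [-4, -4]]
A³ = [[-7, -3], [12, -4]]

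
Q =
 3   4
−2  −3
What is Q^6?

Q² = I (check: tr Q = 0 and det Q = −1), so Q^6 = I since 6 is even.

[[1, 0], [0, 1]]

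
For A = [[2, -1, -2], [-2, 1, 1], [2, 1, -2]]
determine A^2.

[[2, -5, -1], [-4, 4, 3], [-2, -3, 1]]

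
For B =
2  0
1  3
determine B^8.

tr B = 5 and det B = 6, so the characteristic polynomial is λ² − (5)λ + (6) with roots 3 and 2.
Eigenvectors give P = [[0, −1], [1, 1]] with P⁻¹ = [[1, 1], [−1, 0]], and B = P·diag(3, 2)·P⁻¹.
Then B^8 = P·diag(6561, 256)·P⁻¹ = [[0, −256], [6561, 256]] · [[1, 1], [−1, 0]] = [[256, 0], [6305, 6561]].

[[256, 0], [6305, 6561]]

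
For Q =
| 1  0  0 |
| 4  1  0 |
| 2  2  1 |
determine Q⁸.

Q = I + N where N = [[0, 0, 0], [4, 0, 0], [2, 2, 0]] is strictly lower-triangular, so N³ = 0.
(I + N)⁸ = I + 8·N + 28·N² = [[1, 0, 0], [32, 1, 0], [240, 16, 1]].

[[1, 0, 0], [32, 1, 0], [240, 16, 1]]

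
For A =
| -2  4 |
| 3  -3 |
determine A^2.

[[16, -20], [-15, 21]]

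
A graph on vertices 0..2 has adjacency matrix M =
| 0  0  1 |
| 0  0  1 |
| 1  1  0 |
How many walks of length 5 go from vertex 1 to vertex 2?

4

The number of length-5 walks from vertex 1 to vertex 2 is entry (1,2) of M⁵, where M is the adjacency matrix.
M² = [[1, 1, 0], [1, 1, 0], [0, 0, 2]]
M³ = [[0, 0, 2], [0, 0, 2], [2, 2, 0]]
M⁴ = [[2, 2, 0], [2, 2, 0], [0, 0, 4]]
M⁵ = [[0, 0, 4], [0, 0, 4], [4, 4, 0]]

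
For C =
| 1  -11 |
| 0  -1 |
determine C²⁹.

[[1, -11], [0, -1]]

C² = I (check: tr C = 0 and det C = -1), so C²⁹ = C since 29 is odd.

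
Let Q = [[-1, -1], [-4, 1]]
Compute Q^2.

[[5, 0], [0, 5]]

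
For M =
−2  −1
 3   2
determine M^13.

M² = I (check: tr M = 0 and det M = −1), so M^13 = M since 13 is odd.

[[−2, −1], [3, 2]]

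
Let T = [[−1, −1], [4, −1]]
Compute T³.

[[11, 1], [−4, 11]]

T² = [[−3, 2], [−8, −3]]
T³ = [[11, 1], [−4, 11]]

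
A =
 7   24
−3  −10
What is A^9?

tr A = −3 and det A = 2, so the characteristic polynomial is λ² − (−3)λ + (2) with roots −2 and −1.
Eigenvectors give P = [[8, 3], [−3, −1]] with P⁻¹ = [[−1, −3], [3, 8]], and A = P·diag(−2, −1)·P⁻¹.
Then A^9 = P·diag(−512, −1)·P⁻¹ = [[−4096, −3], [1536, 1]] · [[−1, −3], [3, 8]] = [[4087, 12264], [−1533, −4600]].

[[4087, 12264], [−1533, −4600]]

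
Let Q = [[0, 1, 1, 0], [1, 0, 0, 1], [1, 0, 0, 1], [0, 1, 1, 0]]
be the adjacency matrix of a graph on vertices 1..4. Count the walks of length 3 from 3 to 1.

4

The number of length-3 walks from vertex 3 to vertex 1 is entry (3,1) of Q³, where Q is the adjacency matrix.
Q² = [[2, 0, 0, 2], [0, 2, 2, 0], [0, 2, 2, 0], [2, 0, 0, 2]]
Q³ = [[0, 4, 4, 0], [4, 0, 0, 4], [4, 0, 0, 4], [0, 4, 4, 0]]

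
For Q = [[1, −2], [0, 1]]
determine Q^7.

Q = I + N where N = [[0, −2], [0, 0]] is strictly upper-triangular, so N^2 = 0.
(I + N)^7 = I + 7·N = [[1, −14], [0, 1]].

[[1, −14], [0, 1]]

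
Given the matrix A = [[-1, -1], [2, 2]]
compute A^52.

[[-1, -1], [2, 2]]

A² = A (a projection; rank 1, trace 1), so A^52 = A.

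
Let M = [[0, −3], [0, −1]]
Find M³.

[[0, −3], [0, −1]]

M² = [[0, 3], [0, 1]]
M³ = [[0, −3], [0, −1]]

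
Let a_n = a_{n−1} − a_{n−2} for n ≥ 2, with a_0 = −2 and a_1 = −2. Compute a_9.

With companion matrix C = [[1, −1], [1, 0]], [a_n, a_{n−1}]ᵀ = C·[a_{n−1}, a_{n−2}]ᵀ, so [a_9, a_8]ᵀ = C^8·[a_1, a_0]ᵀ.
C^8 = [[0, −1], [1, −1]], giving [a_9, a_8]ᵀ = [[2], [0]].

2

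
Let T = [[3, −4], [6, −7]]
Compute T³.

tr T = −4 and det T = 3, so the characteristic polynomial is λ² − (−4)λ + (3) with roots −3 and −1.
Eigenvectors give P = [[−2, 1], [−3, 1]] with P⁻¹ = [[1, −1], [3, −2]], and T = P·diag(−3, −1)·P⁻¹.
Then T³ = P·diag(−27, −1)·P⁻¹ = [[54, −1], [81, −1]] · [[1, −1], [3, −2]] = [[51, −52], [78, −79]].

[[51, −52], [78, −79]]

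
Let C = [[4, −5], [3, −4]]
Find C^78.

[[1, 0], [0, 1]]

C² = I (check: tr C = 0 and det C = −1), so C^78 = I since 78 is even.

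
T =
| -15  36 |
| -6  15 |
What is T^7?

[[-10935, 26244], [-4374, 10935]]

tr T = 0 and det T = -9, so the characteristic polynomial is λ² − (0)λ + (-9) with roots 3 and -3.
Eigenvectors give P = [[2, -3], [1, -1]] with P⁻¹ = [[-1, 3], [-1, 2]], and T = P·diag(3, -3)·P⁻¹.
Then T^7 = P·diag(2187, -2187)·P⁻¹ = [[4374, 6561], [2187, 2187]] · [[-1, 3], [-1, 2]] = [[-10935, 26244], [-4374, 10935]].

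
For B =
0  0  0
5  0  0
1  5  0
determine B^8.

[[0, 0, 0], [0, 0, 0], [0, 0, 0]]

B is strictly triangular, hence nilpotent: B^3 = 0, so B^8 = 0.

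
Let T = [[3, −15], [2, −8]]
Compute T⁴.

[[−309, 975], [−130, 406]]

tr T = −5 and det T = 6, so the characteristic polynomial is λ² − (−5)λ + (6) with roots −3 and −2.
Eigenvectors give P = [[−5, 3], [−2, 1]] with P⁻¹ = [[1, −3], [2, −5]], and T = P·diag(−3, −2)·P⁻¹.
Then T⁴ = P·diag(81, 16)·P⁻¹ = [[−405, 48], [−162, 16]] · [[1, −3], [2, −5]] = [[−309, 975], [−130, 406]].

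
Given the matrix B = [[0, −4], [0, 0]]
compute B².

B is strictly triangular, hence nilpotent: B² = 0, so B² = 0.

[[0, 0], [0, 0]]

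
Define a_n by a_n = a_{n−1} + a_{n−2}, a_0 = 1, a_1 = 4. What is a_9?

157

With companion matrix T = [[1, 1], [1, 0]], [a_n, a_{n−1}]ᵀ = T·[a_{n−1}, a_{n−2}]ᵀ, so [a_9, a_8]ᵀ = T⁸·[a_1, a_0]ᵀ.
T⁸ = [[34, 21], [21, 13]], giving [a_9, a_8]ᵀ = [[157], [97]].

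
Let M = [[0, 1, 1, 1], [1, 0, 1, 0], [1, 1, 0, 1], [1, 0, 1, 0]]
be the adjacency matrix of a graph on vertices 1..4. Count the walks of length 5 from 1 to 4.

The number of length-5 walks from vertex 1 to vertex 4 is entry (1,4) of M^5, where M is the adjacency matrix.
M^2 = [[3, 1, 2, 1], [1, 2, 1, 2], [2, 1, 3, 1], [1, 2, 1, 2]]
M^3 = [[4, 5, 5, 5], [5, 2, 5, 2], [5, 5, 4, 5], [5, 2, 5, 2]]
M^4 = [[15, 9, 14, 9], [9, 10, 9, 10], [14, 9, 15, 9], [9, 10, 9, 10]]
M^5 = [[32, 29, 33, 29], [29, 18, 29, 18], [33, 29, 32, 29], [29, 18, 29, 18]]

29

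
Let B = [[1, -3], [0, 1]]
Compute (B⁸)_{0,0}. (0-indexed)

1

B = I + N where N = [[0, -3], [0, 0]] is strictly upper-triangular, so N² = 0.
(I + N)⁸ = I + 8·N = [[1, -24], [0, 1]].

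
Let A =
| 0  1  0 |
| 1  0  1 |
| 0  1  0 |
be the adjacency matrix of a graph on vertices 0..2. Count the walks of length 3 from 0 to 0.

0

The number of length-3 walks from vertex 0 to vertex 0 is entry (0,0) of A³, where A is the adjacency matrix.
A² = [[1, 0, 1], [0, 2, 0], [1, 0, 1]]
A³ = [[0, 2, 0], [2, 0, 2], [0, 2, 0]]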